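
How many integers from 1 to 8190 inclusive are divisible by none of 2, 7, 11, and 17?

By inclusion-exclusion,
⌊8190/2⌋ + ⌊8190/7⌋ + ⌊8190/11⌋ + ⌊8190/17⌋ − ⌊8190/14⌋ − ⌊8190/22⌋ − ⌊8190/34⌋ − ⌊8190/77⌋ − ⌊8190/119⌋ − ⌊8190/187⌋ + ⌊8190/154⌋ + ⌊8190/238⌋ + ⌊8190/374⌋ + ⌊8190/1309⌋ − ⌊8190/2618⌋ = 4095 + 1170 + 744 + 481 − 585 − 372 − 240 − 106 − 68 − 43 + 53 + 34 + 21 + 6 − 3 = 5187
8190 − 5187 = 3003

3003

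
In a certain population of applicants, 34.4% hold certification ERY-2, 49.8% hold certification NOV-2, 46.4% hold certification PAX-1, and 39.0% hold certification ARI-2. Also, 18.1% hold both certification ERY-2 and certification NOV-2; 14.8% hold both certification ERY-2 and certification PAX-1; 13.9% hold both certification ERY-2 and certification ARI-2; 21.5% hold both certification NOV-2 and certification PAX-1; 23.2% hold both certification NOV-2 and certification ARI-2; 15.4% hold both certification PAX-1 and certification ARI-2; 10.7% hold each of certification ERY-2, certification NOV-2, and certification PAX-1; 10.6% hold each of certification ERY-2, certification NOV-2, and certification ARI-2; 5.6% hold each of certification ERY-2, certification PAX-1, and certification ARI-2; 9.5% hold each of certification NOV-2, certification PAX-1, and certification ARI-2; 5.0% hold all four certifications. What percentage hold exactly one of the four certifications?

45.0%

P(exactly one) = 34.4 + 49.8 + 46.4 + 39.0 − 2·18.1 − 2·14.8 − 2·13.9 − 2·21.5 − 2·23.2 − 2·15.4 + 3·10.7 + 3·10.6 + 3·5.6 + 3·9.5 − 4·5.0 = 45.0%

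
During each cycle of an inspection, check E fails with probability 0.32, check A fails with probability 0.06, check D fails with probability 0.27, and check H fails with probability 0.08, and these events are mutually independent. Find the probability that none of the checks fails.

0.42928672

P(none) = (1 − 0.32) × (1 − 0.06) × (1 − 0.27) × (1 − 0.08) = 0.68 × 0.94 × 0.73 × 0.92 = 0.42928672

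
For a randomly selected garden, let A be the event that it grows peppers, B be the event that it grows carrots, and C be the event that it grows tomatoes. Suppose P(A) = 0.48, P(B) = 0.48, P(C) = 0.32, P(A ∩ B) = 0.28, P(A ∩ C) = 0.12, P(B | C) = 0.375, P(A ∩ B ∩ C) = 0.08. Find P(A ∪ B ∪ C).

0.84

P(B ∩ C) = P(C)·P(B|C) = 0.32 × 0.375 = 0.12
Apply inclusion-exclusion:
P(A ∪ B ∪ C) = 0.48 + 0.48 + 0.32 − 0.28 − 0.12 − 0.12 + 0.08 = 0.84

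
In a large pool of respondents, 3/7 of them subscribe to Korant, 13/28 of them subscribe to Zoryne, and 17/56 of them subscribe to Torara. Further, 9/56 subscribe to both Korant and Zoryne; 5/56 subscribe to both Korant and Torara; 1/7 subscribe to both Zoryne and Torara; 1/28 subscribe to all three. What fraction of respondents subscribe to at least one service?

47/56

P(union) = 3/7 + 13/28 + 17/56 − 9/56 − 5/56 − 1/7 + 1/28 = 47/56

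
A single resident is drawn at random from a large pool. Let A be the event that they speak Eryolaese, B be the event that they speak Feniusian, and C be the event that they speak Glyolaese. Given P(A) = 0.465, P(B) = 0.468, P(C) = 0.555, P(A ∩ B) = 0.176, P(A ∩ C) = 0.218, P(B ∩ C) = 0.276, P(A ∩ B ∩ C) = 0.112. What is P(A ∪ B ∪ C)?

By inclusion-exclusion,
P(A ∪ B ∪ C) = 0.465 + 0.468 + 0.555 − 0.176 − 0.218 − 0.276 + 0.112 = 0.930

0.930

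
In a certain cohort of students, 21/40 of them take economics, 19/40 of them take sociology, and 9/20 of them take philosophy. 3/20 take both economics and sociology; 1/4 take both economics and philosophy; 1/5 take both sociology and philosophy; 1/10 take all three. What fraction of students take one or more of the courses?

19/20

P(union) = 21/40 + 19/40 + 9/20 − 3/20 − 1/4 − 1/5 + 1/10 = 19/20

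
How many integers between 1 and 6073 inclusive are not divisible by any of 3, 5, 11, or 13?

By inclusion–exclusion:
2024 + 1214 + 552 + 467 − 404 − 184 − 155 − 110 − 93 − 42 + 36 + 31 + 14 + 8 − 2 = 3356
6073 − 3356 = 2717

2717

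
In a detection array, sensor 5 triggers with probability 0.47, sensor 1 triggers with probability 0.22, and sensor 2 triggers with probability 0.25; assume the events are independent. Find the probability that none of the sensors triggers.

P(none) = (1 − 0.47) × (1 − 0.22) × (1 − 0.25) = 0.53 × 0.78 × 0.75 = 0.31005

0.31005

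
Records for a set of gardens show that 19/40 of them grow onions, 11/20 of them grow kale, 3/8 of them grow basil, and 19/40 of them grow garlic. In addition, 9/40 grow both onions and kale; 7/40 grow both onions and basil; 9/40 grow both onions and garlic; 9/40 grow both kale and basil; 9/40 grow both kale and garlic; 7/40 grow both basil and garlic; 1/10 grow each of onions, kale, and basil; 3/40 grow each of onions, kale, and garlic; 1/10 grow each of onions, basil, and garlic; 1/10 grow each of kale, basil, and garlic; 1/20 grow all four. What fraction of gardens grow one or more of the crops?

19/20

P(≥1) = 19/40 + 11/20 + 3/8 + 19/40 − 9/40 − 7/40 − 9/40 − 9/40 − 9/40 − 7/40 + 1/10 + 3/40 + 1/10 + 1/10 − 1/20 = 19/20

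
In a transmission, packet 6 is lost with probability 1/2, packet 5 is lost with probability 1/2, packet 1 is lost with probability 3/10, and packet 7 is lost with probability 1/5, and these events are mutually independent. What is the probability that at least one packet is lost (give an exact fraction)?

43/50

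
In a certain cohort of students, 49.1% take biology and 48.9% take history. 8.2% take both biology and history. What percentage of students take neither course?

Using inclusion–exclusion:
P(union) = 49.1 + 48.9 − 8.2 = 89.8%
P(none) = 100% − 89.8% = 10.2%

10.2%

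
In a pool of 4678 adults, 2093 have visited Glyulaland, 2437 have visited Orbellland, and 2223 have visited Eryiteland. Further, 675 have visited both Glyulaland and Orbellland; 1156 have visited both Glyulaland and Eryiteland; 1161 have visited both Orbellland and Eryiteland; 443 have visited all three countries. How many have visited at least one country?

4204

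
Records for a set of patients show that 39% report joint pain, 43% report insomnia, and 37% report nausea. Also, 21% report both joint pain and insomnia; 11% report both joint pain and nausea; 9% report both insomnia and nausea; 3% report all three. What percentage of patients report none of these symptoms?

P(≥1) = 39 + 43 + 37 − 21 − 11 − 9 + 3 = 81%
P(none) = 100% − 81% = 19%

19%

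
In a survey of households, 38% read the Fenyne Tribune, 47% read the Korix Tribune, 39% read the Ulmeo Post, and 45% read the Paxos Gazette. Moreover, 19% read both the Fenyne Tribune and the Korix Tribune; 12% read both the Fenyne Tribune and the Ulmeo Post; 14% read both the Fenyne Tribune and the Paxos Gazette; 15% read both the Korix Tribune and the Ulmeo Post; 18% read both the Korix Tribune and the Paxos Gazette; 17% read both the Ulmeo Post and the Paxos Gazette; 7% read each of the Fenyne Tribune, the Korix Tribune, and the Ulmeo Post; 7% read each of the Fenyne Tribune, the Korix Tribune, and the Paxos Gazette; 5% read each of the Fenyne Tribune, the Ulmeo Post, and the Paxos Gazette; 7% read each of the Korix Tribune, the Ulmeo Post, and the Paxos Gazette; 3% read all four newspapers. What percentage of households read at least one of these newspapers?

97%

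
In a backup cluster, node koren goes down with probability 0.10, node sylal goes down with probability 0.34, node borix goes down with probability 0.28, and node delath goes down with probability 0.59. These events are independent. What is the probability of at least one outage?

0.8246512

P(none) = (1 − 0.10) × (1 − 0.34) × (1 − 0.28) × (1 − 0.59) = 0.90 × 0.66 × 0.72 × 0.41 = 0.1753488
P(at least one) = 1 − 0.1753488 = 0.8246512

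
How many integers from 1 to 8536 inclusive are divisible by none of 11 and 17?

7303

By inclusion-exclusion,
⌊8536/11⌋ + ⌊8536/17⌋ − ⌊8536/187⌋ = 776 + 502 − 45 = 1233
8536 − 1233 = 7303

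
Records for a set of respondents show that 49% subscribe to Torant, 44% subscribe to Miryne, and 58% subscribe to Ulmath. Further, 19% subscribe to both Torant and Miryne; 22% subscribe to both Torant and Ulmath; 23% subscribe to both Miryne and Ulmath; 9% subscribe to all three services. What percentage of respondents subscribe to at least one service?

96%

P(at least one) = 49 + 44 + 58 − 19 − 22 − 23 + 9 = 96%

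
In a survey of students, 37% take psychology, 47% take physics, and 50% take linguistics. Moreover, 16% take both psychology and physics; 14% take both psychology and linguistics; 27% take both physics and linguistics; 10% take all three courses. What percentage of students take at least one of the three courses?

87%

P(union) = 37 + 47 + 50 − 16 − 14 − 27 + 10 = 87%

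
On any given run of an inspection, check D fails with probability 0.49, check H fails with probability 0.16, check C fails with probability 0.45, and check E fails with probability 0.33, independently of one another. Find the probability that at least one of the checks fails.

0.8421346

P(none) = (1 − 0.49) × (1 − 0.16) × (1 − 0.45) × (1 − 0.33) = 0.51 × 0.84 × 0.55 × 0.67 = 0.1578654
P(at least one) = 1 − 0.1578654 = 0.8421346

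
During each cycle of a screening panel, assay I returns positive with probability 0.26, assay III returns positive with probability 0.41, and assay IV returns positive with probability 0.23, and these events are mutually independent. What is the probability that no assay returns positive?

P(none) = (1 − 0.26) × (1 − 0.41) × (1 − 0.23) = 0.74 × 0.59 × 0.77 = 0.336182

0.336182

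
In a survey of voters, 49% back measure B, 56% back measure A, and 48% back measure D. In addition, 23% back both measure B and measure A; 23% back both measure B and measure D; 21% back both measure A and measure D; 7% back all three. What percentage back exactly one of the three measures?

P(exactly one) = 49 + 56 + 48 − 2·23 − 2·23 − 2·21 + 3·7 = 40%

40%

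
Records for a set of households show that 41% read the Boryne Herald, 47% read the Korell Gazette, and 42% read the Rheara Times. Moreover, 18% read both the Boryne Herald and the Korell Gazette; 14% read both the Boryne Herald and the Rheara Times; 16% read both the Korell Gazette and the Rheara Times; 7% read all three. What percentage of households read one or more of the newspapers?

P(union) = 41 + 47 + 42 − 18 − 14 − 16 + 7 = 89%

89%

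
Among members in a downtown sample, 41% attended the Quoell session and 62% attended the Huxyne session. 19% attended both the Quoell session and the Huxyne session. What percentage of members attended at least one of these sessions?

P(at least one) = 41 + 62 − 19 = 84%

84%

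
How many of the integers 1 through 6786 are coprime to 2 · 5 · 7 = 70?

Using inclusion–exclusion:
floor(6786/2) + floor(6786/5) + floor(6786/7) − floor(6786/10) − floor(6786/14) − floor(6786/35) + floor(6786/70) = 3393 + 1357 + 969 − 678 − 484 − 193 + 96 = 4460
6786 − 4460 = 2326

2326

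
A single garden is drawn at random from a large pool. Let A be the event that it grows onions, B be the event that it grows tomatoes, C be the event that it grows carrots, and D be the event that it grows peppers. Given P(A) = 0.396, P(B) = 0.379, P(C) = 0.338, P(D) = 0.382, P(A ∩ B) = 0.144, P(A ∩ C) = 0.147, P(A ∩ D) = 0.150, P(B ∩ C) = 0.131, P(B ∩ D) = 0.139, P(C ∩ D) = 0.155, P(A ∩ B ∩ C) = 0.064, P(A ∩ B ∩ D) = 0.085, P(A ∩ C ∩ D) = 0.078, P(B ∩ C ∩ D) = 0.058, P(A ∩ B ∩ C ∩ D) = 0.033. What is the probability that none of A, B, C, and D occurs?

0.119

P(A ∪ B ∪ C ∪ D) = 0.396 + 0.379 + 0.338 + 0.382 − 0.144 − 0.147 − 0.150 − 0.131 − 0.139 − 0.155 + 0.064 + 0.085 + 0.078 + 0.058 − 0.033 = 0.881
P(none) = 1 − 0.881 = 0.119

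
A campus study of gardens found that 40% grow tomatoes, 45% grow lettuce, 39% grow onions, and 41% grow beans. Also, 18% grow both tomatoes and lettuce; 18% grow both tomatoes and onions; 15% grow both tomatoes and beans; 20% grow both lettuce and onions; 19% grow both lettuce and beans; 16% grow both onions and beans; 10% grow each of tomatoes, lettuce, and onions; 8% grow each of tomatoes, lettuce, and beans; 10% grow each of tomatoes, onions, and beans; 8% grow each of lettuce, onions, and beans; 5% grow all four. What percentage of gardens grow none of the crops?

10%

Inclusion–exclusion gives
P(≥1) = 40 + 45 + 39 + 41 − 18 − 18 − 15 − 20 − 19 − 16 + 10 + 8 + 10 + 8 − 5 = 90%
P(none) = 100% − 90% = 10%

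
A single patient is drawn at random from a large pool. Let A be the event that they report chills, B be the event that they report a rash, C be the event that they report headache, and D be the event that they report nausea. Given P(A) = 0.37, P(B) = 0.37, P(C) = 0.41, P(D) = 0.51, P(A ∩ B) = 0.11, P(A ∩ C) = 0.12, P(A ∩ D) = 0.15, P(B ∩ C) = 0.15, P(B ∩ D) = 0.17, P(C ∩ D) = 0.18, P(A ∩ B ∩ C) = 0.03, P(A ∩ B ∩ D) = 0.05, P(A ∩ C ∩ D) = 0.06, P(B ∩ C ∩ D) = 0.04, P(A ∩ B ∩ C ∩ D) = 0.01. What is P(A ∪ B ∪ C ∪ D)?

0.95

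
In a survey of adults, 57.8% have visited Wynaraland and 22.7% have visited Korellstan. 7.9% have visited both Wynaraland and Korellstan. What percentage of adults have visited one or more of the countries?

P(at least one) = 57.8 + 22.7 − 7.9 = 72.6%

72.6%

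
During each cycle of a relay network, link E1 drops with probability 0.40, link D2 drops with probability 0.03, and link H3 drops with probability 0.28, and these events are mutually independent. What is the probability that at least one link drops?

Independence gives P(none) = ∏(1 − pᵢ).
P(none) = (1 − 0.40) × (1 − 0.03) × (1 − 0.28) = 0.60 × 0.97 × 0.72 = 0.41904
P(at least one) = 1 − 0.41904 = 0.58096

0.58096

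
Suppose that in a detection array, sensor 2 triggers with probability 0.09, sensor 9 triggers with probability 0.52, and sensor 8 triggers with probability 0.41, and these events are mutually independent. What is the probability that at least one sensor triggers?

0.742288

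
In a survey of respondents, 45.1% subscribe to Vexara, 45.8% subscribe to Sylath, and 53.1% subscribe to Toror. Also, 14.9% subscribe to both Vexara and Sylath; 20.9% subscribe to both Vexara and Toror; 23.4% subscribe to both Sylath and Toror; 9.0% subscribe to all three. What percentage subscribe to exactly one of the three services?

52.6%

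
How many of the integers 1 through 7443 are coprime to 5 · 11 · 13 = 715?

⌊7443/5⌋ + ⌊7443/11⌋ + ⌊7443/13⌋ − ⌊7443/55⌋ − ⌊7443/65⌋ − ⌊7443/143⌋ + ⌊7443/715⌋ = 1488 + 676 + 572 − 135 − 114 − 52 + 10 = 2445
7443 − 2445 = 4998

4998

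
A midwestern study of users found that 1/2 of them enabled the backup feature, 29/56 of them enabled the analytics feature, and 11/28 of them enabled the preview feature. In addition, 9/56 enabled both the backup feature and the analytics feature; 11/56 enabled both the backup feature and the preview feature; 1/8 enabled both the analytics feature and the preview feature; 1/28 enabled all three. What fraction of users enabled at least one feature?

27/28

Apply inclusion-exclusion:
P(at least one) = 1/2 + 29/56 + 11/28 − 9/56 − 11/56 − 1/8 + 1/28 = 27/28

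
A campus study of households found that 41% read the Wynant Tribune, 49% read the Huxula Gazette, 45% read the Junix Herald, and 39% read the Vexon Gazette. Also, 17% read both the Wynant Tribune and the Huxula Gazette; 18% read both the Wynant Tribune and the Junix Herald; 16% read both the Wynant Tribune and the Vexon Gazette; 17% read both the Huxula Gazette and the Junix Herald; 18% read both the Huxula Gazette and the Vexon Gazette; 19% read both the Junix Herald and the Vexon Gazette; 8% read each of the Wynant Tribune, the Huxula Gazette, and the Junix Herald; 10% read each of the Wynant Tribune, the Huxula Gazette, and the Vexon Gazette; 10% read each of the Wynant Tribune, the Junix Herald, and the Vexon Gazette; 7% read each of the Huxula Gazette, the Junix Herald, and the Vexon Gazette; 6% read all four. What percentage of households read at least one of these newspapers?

P(at least one) = 41 + 49 + 45 + 39 − 17 − 18 − 16 − 17 − 18 − 19 + 8 + 10 + 10 + 7 − 6 = 98%

98%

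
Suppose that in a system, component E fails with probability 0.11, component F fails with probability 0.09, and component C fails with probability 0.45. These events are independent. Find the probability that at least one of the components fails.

Independence gives P(none) = ∏(1 − pᵢ).
P(none) = (1 − 0.11) × (1 − 0.09) × (1 − 0.45) = 0.89 × 0.91 × 0.55 = 0.445445
P(at least one) = 1 − 0.445445 = 0.554555

0.554555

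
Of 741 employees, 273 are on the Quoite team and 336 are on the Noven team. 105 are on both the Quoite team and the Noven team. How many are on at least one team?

504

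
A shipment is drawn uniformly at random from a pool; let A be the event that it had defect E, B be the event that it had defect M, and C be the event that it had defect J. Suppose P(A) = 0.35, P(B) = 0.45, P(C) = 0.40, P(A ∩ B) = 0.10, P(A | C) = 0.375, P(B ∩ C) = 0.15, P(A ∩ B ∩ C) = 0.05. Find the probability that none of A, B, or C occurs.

P(A ∩ C) = P(C)·P(A|C) = 0.40 × 0.375 = 0.15
P(A ∪ B ∪ C) = 0.35 + 0.45 + 0.40 − 0.10 − 0.15 − 0.15 + 0.05 = 0.85
P(none) = 1 − 0.85 = 0.15

0.15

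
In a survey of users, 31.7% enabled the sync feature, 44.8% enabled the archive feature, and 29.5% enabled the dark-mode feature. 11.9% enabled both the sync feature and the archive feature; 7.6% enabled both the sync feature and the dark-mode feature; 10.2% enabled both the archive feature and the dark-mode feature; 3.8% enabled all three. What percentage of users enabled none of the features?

19.9%

By inclusion–exclusion:
P(at least one) = 31.7 + 44.8 + 29.5 − 11.9 − 7.6 − 10.2 + 3.8 = 80.1%
P(none) = 100% − 80.1% = 19.9%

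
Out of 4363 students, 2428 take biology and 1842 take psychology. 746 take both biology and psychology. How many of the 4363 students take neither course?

Inclusion–exclusion gives
|union| = 2428 + 1842 − 746 = 3524
None: 4363 − 3524 = 839

839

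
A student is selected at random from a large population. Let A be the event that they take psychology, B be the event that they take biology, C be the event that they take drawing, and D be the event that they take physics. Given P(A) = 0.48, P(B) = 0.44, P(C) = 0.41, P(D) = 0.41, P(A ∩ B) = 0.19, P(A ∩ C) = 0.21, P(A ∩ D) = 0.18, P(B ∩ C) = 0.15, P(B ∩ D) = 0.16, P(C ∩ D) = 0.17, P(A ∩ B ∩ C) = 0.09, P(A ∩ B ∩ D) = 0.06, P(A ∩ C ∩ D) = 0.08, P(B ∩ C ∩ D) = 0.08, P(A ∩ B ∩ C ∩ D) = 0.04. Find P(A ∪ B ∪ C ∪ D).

By inclusion-exclusion,
P(A ∪ B ∪ C ∪ D) = 0.48 + 0.44 + 0.41 + 0.41 − 0.19 − 0.21 − 0.18 − 0.15 − 0.16 − 0.17 + 0.09 + 0.06 + 0.08 + 0.08 − 0.04 = 0.95

0.95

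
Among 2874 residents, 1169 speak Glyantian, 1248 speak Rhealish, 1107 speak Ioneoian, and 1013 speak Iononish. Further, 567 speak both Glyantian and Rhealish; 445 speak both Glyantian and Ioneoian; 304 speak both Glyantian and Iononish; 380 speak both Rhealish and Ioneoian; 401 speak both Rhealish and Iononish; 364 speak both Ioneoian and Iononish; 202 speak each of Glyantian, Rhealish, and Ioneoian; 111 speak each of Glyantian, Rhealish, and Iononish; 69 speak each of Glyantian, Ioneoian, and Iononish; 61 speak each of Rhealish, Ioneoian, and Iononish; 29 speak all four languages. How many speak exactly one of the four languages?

By inclusion–exclusion (exactly-one form):
|exactly one| = 1169 + 1248 + 1107 + 1013 − 2·567 − 2·445 − 2·304 − 2·380 − 2·401 − 2·364 + 3·202 + 3·111 + 3·69 + 3·61 − 4·29 = 828

828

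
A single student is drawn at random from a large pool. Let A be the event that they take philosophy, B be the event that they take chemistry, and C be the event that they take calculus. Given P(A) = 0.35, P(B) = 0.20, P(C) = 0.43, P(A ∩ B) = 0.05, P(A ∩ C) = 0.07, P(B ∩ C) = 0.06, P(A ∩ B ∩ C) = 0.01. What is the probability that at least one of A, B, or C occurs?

Apply inclusion-exclusion:
P(A ∪ B ∪ C) = 0.35 + 0.20 + 0.43 − 0.05 − 0.07 − 0.06 + 0.01 = 0.81

0.81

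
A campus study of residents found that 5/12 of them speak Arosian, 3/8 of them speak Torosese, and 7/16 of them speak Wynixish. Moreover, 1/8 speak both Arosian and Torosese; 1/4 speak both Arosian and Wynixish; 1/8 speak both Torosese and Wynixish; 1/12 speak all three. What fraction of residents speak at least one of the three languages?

13/16

P(≥1) = 5/12 + 3/8 + 7/16 − 1/8 − 1/4 − 1/8 + 1/12 = 13/16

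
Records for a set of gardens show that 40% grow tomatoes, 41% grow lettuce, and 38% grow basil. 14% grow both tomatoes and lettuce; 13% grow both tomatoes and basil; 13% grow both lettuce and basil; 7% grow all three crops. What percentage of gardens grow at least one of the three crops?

Apply inclusion-exclusion:
P(union) = 40 + 41 + 38 − 14 − 13 − 13 + 7 = 86%

86%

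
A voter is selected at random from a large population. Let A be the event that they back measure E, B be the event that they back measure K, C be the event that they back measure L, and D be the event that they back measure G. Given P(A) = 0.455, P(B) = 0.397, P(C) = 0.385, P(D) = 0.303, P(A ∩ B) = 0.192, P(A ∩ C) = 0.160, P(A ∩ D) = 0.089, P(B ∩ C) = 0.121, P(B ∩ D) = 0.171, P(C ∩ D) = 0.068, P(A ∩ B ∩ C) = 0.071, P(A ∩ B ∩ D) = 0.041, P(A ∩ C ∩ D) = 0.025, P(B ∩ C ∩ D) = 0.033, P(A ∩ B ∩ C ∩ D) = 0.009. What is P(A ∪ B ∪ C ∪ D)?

P(A ∪ B ∪ C ∪ D) = 0.455 + 0.397 + 0.385 + 0.303 − 0.192 − 0.160 − 0.089 − 0.121 − 0.171 − 0.068 + 0.071 + 0.041 + 0.025 + 0.033 − 0.009 = 0.900

0.900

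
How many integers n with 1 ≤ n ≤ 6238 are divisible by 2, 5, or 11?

3970

By inclusion–exclusion:
floor(6238/2) + floor(6238/5) + floor(6238/11) − floor(6238/10) − floor(6238/22) − floor(6238/55) + floor(6238/110) = 3119 + 1247 + 567 − 623 − 283 − 113 + 56 = 3970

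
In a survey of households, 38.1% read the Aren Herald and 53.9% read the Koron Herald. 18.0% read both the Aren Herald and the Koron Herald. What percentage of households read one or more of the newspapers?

P(union) = 38.1 + 53.9 − 18.0 = 74.0%

74.0%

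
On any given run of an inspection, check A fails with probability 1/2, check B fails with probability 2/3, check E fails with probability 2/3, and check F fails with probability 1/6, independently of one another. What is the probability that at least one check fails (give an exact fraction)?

103/108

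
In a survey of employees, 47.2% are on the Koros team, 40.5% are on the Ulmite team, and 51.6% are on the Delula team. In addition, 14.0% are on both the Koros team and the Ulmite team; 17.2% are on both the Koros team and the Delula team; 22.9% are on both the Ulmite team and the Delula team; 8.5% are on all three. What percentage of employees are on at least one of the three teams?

93.7%

By inclusion–exclusion:
P(≥1) = 47.2 + 40.5 + 51.6 − 14.0 − 17.2 − 22.9 + 8.5 = 93.7%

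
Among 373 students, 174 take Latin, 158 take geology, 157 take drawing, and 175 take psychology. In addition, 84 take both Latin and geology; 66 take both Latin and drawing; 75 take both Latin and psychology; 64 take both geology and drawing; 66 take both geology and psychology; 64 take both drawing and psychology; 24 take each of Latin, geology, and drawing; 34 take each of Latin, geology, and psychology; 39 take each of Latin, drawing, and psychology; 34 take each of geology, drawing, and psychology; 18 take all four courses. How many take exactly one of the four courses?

147

By inclusion–exclusion (exactly-one form):
|exactly one| = 174 + 158 + 157 + 175 − 2·84 − 2·66 − 2·75 − 2·64 − 2·66 − 2·64 + 3·24 + 3·34 + 3·39 + 3·34 − 4·18 = 147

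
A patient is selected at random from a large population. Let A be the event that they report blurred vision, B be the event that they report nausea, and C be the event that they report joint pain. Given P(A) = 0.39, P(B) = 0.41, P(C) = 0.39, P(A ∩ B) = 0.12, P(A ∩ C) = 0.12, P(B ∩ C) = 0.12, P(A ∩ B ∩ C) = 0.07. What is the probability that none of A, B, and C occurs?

P(A ∪ B ∪ C) = 0.39 + 0.41 + 0.39 − 0.12 − 0.12 − 0.12 + 0.07 = 0.90
P(none) = 1 − 0.90 = 0.10

0.10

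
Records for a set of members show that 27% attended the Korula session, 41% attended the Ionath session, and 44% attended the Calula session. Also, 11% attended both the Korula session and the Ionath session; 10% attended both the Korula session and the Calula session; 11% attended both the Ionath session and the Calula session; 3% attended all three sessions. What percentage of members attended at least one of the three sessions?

83%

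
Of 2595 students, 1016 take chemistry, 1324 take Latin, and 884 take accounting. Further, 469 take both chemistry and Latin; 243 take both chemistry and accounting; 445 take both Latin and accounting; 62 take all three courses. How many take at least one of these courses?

Inclusion–exclusion gives
|union| = 1016 + 1324 + 884 − 469 − 243 − 445 + 62 = 2129

2129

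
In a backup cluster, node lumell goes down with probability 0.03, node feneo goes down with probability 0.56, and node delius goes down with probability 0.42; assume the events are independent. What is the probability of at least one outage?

Independence gives P(none) = ∏(1 − pᵢ).
P(none) = (1 − 0.03) × (1 − 0.56) × (1 − 0.42) = 0.97 × 0.44 × 0.58 = 0.247544
P(at least one) = 1 − 0.247544 = 0.752456

0.752456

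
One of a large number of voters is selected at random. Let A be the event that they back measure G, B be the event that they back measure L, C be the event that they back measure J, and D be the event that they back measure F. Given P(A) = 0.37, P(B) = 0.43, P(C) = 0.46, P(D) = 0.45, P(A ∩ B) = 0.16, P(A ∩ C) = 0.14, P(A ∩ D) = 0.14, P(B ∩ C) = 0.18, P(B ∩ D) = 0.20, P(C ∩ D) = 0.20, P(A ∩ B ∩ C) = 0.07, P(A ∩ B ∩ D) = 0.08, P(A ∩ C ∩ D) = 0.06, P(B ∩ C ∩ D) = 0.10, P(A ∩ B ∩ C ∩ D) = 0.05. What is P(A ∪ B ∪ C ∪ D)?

0.95

By inclusion-exclusion,
P(A ∪ B ∪ C ∪ D) = 0.37 + 0.43 + 0.46 + 0.45 − 0.16 − 0.14 − 0.14 − 0.18 − 0.20 − 0.20 + 0.07 + 0.08 + 0.06 + 0.10 − 0.05 = 0.95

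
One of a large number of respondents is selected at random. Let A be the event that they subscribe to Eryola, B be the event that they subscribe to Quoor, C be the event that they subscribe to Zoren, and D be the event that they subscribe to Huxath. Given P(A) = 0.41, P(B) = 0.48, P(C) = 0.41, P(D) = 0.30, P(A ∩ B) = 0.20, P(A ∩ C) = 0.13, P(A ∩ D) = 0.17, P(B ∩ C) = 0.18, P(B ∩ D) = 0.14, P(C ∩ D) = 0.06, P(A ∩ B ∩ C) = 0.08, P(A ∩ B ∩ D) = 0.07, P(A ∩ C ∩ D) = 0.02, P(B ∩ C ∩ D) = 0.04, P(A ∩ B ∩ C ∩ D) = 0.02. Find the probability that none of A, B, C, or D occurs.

0.09

P(A ∪ B ∪ C ∪ D) = 0.41 + 0.48 + 0.41 + 0.30 − 0.20 − 0.13 − 0.17 − 0.18 − 0.14 − 0.06 + 0.08 + 0.07 + 0.02 + 0.04 − 0.02 = 0.91
P(none) = 1 − 0.91 = 0.09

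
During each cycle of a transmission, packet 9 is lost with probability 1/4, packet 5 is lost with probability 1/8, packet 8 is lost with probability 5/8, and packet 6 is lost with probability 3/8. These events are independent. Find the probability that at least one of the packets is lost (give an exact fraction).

Independence gives P(none) = ∏(1 − pᵢ).
P(none) = (1 − 1/4) × (1 − 1/8) × (1 − 5/8) × (1 − 3/8) = 3/4 × 7/8 × 3/8 × 5/8 = 315/2048
P(at least one) = 1 − 315/2048 = 1733/2048

1733/2048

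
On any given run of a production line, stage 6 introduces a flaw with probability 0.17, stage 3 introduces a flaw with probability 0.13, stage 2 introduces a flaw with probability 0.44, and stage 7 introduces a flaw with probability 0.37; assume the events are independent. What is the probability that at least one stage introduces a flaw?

0.74524312

P(none) = (1 − 0.17) × (1 − 0.13) × (1 − 0.44) × (1 − 0.37) = 0.83 × 0.87 × 0.56 × 0.63 = 0.25475688
P(at least one) = 1 − 0.25475688 = 0.74524312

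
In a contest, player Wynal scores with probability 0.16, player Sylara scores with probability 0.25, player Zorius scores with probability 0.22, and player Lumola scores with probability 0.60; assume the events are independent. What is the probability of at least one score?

0.80344

P(none) = (1 − 0.16) × (1 − 0.25) × (1 − 0.22) × (1 − 0.60) = 0.84 × 0.75 × 0.78 × 0.40 = 0.19656
P(at least one) = 1 − 0.19656 = 0.80344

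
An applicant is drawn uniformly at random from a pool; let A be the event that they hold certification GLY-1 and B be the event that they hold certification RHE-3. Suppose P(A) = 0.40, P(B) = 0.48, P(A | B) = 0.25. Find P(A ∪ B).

P(A ∩ B) = P(B)·P(A|B) = 0.48 × 0.25 = 0.12
Apply inclusion-exclusion:
P(A ∪ B) = 0.40 + 0.48 − 0.12 = 0.76

0.76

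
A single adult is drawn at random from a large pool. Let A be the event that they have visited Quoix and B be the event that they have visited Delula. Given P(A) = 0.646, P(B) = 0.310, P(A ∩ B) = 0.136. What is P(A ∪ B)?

Apply inclusion-exclusion:
P(A ∪ B) = 0.646 + 0.310 − 0.136 = 0.820

0.820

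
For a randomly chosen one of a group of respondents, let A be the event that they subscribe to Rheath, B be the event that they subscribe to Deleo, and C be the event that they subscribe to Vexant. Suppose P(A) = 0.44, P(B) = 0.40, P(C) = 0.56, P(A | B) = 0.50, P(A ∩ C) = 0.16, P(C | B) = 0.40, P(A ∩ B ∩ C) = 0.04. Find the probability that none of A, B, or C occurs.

P(A ∩ B) = P(B)·P(A|B) = 0.40 × 0.50 = 0.20
P(B ∩ C) = P(B)·P(C|B) = 0.40 × 0.40 = 0.16
Using inclusion–exclusion:
P(A ∪ B ∪ C) = 0.44 + 0.40 + 0.56 − 0.20 − 0.16 − 0.16 + 0.04 = 0.92
P(none) = 1 − 0.92 = 0.08

0.08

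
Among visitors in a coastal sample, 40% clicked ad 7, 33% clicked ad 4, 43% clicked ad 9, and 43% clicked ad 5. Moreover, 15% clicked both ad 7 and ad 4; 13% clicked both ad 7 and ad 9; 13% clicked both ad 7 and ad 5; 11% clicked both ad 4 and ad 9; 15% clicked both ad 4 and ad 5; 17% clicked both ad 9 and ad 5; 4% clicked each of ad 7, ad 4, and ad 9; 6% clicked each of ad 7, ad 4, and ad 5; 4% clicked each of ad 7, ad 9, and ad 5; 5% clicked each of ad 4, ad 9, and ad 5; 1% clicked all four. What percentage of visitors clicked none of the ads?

Using inclusion–exclusion:
P(at least one) = 40 + 33 + 43 + 43 − 15 − 13 − 13 − 11 − 15 − 17 + 4 + 6 + 4 + 5 − 1 = 93%
P(none) = 100% − 93% = 7%

7%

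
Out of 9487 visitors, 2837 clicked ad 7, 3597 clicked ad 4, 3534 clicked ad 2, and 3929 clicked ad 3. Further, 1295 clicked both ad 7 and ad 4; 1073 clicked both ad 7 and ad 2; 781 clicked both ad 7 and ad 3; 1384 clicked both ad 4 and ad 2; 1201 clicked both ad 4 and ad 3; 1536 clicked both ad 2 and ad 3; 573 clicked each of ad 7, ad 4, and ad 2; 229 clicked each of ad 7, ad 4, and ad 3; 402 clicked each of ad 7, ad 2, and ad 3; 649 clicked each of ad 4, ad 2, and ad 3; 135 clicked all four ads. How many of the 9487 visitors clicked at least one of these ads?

8345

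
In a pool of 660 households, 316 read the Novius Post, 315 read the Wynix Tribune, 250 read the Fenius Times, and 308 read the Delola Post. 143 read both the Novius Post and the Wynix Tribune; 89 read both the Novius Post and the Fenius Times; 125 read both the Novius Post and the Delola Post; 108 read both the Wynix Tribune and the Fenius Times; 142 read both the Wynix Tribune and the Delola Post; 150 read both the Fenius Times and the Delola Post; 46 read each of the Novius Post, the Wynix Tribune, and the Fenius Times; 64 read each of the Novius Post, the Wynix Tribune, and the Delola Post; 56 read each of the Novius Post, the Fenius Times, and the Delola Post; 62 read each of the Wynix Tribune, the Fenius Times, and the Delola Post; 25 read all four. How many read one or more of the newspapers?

635

By inclusion–exclusion:
|at least one| = 316 + 315 + 250 + 308 − 143 − 89 − 125 − 108 − 142 − 150 + 46 + 64 + 56 + 62 − 25 = 635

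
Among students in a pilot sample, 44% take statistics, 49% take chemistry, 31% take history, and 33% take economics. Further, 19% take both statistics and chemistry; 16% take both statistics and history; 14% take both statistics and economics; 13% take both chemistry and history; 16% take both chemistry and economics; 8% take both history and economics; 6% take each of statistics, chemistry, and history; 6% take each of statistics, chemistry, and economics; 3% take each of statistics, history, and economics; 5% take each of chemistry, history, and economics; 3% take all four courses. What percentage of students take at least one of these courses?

88%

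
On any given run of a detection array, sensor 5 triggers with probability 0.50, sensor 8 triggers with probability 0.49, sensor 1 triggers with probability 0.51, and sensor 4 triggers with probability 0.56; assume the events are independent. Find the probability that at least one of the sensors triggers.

0.945022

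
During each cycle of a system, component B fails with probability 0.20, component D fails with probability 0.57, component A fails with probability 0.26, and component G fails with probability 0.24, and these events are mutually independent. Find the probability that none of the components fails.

Independence gives P(none) = ∏(1 − pᵢ).
P(none) = (1 − 0.20) × (1 − 0.57) × (1 − 0.26) × (1 − 0.24) = 0.80 × 0.43 × 0.74 × 0.76 = 0.1934656

0.1934656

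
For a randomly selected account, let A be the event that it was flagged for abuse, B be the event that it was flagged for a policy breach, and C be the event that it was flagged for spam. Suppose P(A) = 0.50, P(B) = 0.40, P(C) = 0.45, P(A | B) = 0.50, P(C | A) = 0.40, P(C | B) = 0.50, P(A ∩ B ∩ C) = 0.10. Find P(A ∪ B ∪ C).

0.85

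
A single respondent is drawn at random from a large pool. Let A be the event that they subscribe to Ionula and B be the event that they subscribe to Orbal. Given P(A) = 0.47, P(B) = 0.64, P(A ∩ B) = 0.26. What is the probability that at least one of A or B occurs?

By inclusion-exclusion,
P(A ∪ B) = 0.47 + 0.64 − 0.26 = 0.85

0.85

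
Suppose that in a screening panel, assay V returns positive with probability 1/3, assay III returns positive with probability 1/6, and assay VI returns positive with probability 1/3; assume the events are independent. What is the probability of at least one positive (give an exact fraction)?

Independence gives P(none) = ∏(1 − pᵢ).
P(none) = (1 − 1/3) × (1 − 1/6) × (1 − 1/3) = 2/3 × 5/6 × 2/3 = 10/27
P(at least one) = 1 − 10/27 = 17/27

17/27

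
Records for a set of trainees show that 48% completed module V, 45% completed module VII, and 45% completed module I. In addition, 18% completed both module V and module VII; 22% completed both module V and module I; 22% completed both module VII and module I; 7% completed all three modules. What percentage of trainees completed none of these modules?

By inclusion-exclusion,
P(at least one) = 48 + 45 + 45 − 18 − 22 − 22 + 7 = 83%
P(none) = 100% − 83% = 17%

17%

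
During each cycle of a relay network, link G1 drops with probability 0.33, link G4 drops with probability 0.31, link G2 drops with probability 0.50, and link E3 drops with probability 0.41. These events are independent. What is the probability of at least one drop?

P(none) = (1 − 0.33) × (1 − 0.31) × (1 − 0.50) × (1 − 0.41) = 0.67 × 0.69 × 0.50 × 0.59 = 0.1363785
P(at least one) = 1 − 0.1363785 = 0.8636215

0.8636215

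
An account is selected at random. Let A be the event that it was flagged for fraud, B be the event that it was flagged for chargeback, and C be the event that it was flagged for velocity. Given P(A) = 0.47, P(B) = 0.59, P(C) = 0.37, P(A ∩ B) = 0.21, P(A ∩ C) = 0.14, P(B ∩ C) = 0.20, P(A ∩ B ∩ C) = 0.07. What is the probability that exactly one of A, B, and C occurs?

0.54

P(exactly one) = 0.47 + 0.59 + 0.37 − 2·0.21 − 2·0.14 − 2·0.20 + 3·0.07 = 0.54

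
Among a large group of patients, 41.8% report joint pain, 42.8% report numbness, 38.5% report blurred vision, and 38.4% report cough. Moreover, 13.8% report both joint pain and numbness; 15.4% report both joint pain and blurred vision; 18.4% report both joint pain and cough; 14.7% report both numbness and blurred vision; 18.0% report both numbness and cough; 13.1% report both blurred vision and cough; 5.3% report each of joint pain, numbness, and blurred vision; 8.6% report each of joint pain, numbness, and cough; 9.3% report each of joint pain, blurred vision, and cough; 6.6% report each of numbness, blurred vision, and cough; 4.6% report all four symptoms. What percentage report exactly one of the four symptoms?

45.7%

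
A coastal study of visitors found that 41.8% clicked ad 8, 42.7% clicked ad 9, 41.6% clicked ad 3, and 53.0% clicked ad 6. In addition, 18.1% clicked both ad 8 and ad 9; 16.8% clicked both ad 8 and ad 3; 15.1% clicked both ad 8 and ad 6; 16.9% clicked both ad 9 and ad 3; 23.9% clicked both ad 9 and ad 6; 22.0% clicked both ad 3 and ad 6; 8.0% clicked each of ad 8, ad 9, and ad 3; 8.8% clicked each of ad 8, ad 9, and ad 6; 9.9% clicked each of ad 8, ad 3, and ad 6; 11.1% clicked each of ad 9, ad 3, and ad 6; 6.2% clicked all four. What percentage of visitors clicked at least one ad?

P(at least one) = 41.8 + 42.7 + 41.6 + 53.0 − 18.1 − 16.8 − 15.1 − 16.9 − 23.9 − 22.0 + 8.0 + 8.8 + 9.9 + 11.1 − 6.2 = 97.9%

97.9%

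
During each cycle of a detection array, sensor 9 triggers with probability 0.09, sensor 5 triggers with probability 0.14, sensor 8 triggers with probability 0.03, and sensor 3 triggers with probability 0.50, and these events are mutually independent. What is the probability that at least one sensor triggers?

0.620439

Since the events are independent, P(none) is the product of the individual non-occurrence probabilities.
P(none) = (1 − 0.09) × (1 − 0.14) × (1 − 0.03) × (1 − 0.50) = 0.91 × 0.86 × 0.97 × 0.50 = 0.379561
P(at least one) = 1 − 0.379561 = 0.620439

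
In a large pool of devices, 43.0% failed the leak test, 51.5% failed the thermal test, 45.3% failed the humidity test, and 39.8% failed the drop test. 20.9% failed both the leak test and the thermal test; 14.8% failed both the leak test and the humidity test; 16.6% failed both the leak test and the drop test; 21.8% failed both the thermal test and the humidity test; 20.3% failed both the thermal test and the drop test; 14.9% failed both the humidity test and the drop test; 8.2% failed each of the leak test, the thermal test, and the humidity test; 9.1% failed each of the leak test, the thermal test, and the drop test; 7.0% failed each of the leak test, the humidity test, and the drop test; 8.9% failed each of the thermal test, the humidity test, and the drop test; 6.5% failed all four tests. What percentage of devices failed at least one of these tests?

97.0%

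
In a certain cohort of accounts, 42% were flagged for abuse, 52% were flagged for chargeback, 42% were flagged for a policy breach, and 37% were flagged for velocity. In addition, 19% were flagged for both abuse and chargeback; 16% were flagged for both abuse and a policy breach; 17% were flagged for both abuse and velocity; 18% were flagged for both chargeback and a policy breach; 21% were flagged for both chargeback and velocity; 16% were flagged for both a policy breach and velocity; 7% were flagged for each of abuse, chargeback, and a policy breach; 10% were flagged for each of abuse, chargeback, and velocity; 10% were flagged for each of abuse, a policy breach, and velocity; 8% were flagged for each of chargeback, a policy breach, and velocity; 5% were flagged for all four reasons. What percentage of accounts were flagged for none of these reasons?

P(≥1) = 42 + 52 + 42 + 37 − 19 − 16 − 17 − 18 − 21 − 16 + 7 + 10 + 10 + 8 − 5 = 96%
P(none) = 100% − 96% = 4%

4%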